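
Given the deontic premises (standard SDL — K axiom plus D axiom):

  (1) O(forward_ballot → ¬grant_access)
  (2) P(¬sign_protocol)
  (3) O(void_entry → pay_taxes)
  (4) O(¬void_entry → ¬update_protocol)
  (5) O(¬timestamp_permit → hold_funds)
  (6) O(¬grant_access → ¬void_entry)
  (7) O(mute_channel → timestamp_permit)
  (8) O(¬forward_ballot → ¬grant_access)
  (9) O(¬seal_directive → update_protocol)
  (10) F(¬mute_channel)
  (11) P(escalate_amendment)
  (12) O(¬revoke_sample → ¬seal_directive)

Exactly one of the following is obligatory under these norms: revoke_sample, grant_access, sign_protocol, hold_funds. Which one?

Premises 8 and 1 cover both cases: O(¬forward_ballot → ¬grant_access) and O(forward_ballot → ¬grant_access). Since ¬forward_ballot ∨ forward_ballot is a tautology, O(¬grant_access) follows.
Applying K to premise 6 (O(¬grant_access → ¬void_entry)) and O(¬grant_access) yields O(¬void_entry).
From O(¬void_entry) and premise 4, O(¬void_entry → ¬update_protocol), we obtain O(¬update_protocol).
Premise 9, O(¬seal_directive → update_protocol), contraposes to O(¬update_protocol → seal_directive); with O(¬update_protocol) we get O(seal_directive).
Premise 12, O(¬revoke_sample → ¬seal_directive), contraposes to O(seal_directive → revoke_sample); with O(seal_directive) we get O(revoke_sample).
So O(revoke_sample) holds — revoke_sample is obligatory. None of the other listed options is made obligatory by any chain of premises.

revoke_sample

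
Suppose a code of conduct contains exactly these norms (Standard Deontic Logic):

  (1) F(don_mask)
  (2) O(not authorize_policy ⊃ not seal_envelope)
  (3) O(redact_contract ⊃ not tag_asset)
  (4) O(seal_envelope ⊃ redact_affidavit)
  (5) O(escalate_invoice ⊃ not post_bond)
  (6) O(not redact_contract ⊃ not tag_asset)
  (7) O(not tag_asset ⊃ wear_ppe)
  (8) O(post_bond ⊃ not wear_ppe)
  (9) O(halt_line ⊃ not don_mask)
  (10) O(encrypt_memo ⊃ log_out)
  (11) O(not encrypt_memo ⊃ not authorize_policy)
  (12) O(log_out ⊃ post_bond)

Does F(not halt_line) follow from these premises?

No

Premise 9 is O(halt_line ⊃ not don_mask); even if O(not don_mask) held, inferring O(halt_line) would be affirming the consequent — invalid.
No other premise forces O(halt_line). An ideal world satisfying every premise can still have not halt_line true, so F(not halt_line) is not derivable.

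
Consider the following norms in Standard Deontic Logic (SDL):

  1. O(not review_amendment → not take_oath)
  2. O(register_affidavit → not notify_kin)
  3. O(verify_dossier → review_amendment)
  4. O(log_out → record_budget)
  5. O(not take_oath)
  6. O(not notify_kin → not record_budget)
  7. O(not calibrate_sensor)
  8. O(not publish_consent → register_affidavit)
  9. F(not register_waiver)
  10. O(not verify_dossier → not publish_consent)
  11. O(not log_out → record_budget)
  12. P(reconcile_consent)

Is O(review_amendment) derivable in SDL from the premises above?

Yes

Premises 4 and 11 cover both cases: O(log_out → record_budget) and O(not log_out → record_budget). Since log_out ∨ not log_out is a tautology, O(record_budget) follows.
Premise 6 is O(not notify_kin → not record_budget); contrapositively O(record_budget → notify_kin). Since O(record_budget) holds, K gives O(notify_kin).
Premise 2, O(register_affidavit → not notify_kin), contraposes to O(notify_kin → not register_affidavit); with O(notify_kin) we get O(not register_affidavit).
Premise 8 is O(not publish_consent → register_affidavit); contrapositively O(not register_affidavit → publish_consent). Since O(not register_affidavit) holds, K gives O(publish_consent).
Premise 10 is O(not verify_dossier → not publish_consent); contrapositively O(publish_consent → verify_dossier). Since O(publish_consent) holds, K gives O(verify_dossier).
From O(verify_dossier) and premise 3, O(verify_dossier → review_amendment), we obtain O(review_amendment).
Premises 1, 5, 7, 9, 12 do not contribute to this derivation.
So O(review_amendment) follows.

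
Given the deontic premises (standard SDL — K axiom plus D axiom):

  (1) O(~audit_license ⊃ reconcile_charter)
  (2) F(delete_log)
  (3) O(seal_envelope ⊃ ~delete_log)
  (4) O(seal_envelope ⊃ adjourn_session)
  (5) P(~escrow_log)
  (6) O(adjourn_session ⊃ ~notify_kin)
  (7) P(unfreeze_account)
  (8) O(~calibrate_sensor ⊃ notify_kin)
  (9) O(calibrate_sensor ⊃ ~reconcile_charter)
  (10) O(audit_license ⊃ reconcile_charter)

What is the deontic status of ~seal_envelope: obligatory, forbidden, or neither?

Premises 10 and 1 are O(audit_license ⊃ reconcile_charter) and O(~audit_license ⊃ reconcile_charter); every ideal world satisfies audit_license or ~audit_license, so in either case reconcile_charter holds — hence O(reconcile_charter).
Premise 9, O(calibrate_sensor ⊃ ~reconcile_charter), contraposes to O(reconcile_charter ⊃ ~calibrate_sensor); with O(reconcile_charter) we get O(~calibrate_sensor).
Premise 8 is O(~calibrate_sensor ⊃ notify_kin); since O(~calibrate_sensor), deontic closure gives O(notify_kin).
Premise 6, O(adjourn_session ⊃ ~notify_kin), contraposes to O(notify_kin ⊃ ~adjourn_session); with O(notify_kin) we get O(~adjourn_session).
The contrapositive of premise 4 (O(seal_envelope ⊃ adjourn_session)) is O(~adjourn_session ⊃ ~seal_envelope), and O(~adjourn_session) is already established, so O(~seal_envelope).
Premises 2, 3, 5, 7 do not contribute to this derivation.
Hence ~seal_envelope is obligatory.

Obligatory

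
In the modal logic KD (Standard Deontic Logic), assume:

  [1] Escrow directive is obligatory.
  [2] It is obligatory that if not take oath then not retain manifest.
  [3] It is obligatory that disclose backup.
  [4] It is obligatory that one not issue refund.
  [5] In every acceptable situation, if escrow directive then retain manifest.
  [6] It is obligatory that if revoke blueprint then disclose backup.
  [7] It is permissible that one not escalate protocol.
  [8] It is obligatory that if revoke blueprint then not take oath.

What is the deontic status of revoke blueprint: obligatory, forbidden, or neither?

From premise 1 we have O(escrow_directive).
From O(escrow_directive) and premise 5, O(escrow_directive → retain_manifest), we obtain O(retain_manifest).
Premise 2 is O(¬take_oath → ¬retain_manifest); contrapositively O(retain_manifest → take_oath). Since O(retain_manifest) holds, K gives O(take_oath).
The contrapositive of premise 8 (O(revoke_blueprint → ¬take_oath)) is O(take_oath → ¬revoke_blueprint), and O(take_oath) is already established, so O(¬revoke_blueprint).
Premises 3, 4, 6, 7 do not contribute to this derivation.
Thus O(¬revoke_blueprint), which is F(revoke_blueprint): revoke_blueprint is forbidden.

Forbidden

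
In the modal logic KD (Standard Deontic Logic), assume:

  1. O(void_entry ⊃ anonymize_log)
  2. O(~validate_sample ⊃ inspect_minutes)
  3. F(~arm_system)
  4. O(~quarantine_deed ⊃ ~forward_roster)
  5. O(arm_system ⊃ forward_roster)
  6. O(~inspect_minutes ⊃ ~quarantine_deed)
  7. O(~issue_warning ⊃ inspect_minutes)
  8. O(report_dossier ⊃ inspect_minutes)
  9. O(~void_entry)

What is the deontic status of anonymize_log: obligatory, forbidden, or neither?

Premise 1 is O(void_entry ⊃ anonymize_log), but O(void_entry) is not derivable from the premises, so it does not yield O(anonymize_log).
No premise or chain of K-axiom applications forces O(anonymize_log), and none forces O(~anonymize_log). So anonymize_log is neither obligatory nor forbidden under these norms.

Neither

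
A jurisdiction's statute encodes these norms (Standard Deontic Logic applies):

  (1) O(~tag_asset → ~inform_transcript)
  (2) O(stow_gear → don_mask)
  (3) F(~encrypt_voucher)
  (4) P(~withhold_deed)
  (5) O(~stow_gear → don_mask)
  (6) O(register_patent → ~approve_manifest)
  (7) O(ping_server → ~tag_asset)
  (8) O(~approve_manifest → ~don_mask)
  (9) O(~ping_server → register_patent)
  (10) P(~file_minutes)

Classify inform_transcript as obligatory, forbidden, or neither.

Premises 2 and 5 cover both cases: O(stow_gear → don_mask) and O(~stow_gear → don_mask). Since stow_gear ∨ ~stow_gear is a tautology, O(don_mask) follows.
Premise 8 is O(~approve_manifest → ~don_mask); contrapositively O(don_mask → approve_manifest). Since O(don_mask) holds, K gives O(approve_manifest).
Premise 6, O(register_patent → ~approve_manifest), contraposes to O(approve_manifest → ~register_patent); with O(approve_manifest) we get O(~register_patent).
The contrapositive of premise 9 (O(~ping_server → register_patent)) is O(~register_patent → ping_server), and O(~register_patent) is already established, so O(ping_server).
From O(ping_server) and premise 7, O(ping_server → ~tag_asset), we obtain O(~tag_asset).
From O(~tag_asset) and premise 1, O(~tag_asset → ~inform_transcript), we obtain O(~inform_transcript).
Premises 3, 4, 10 do not contribute to this derivation.
Thus O(~inform_transcript), which is F(inform_transcript): inform_transcript is forbidden.

Forbidden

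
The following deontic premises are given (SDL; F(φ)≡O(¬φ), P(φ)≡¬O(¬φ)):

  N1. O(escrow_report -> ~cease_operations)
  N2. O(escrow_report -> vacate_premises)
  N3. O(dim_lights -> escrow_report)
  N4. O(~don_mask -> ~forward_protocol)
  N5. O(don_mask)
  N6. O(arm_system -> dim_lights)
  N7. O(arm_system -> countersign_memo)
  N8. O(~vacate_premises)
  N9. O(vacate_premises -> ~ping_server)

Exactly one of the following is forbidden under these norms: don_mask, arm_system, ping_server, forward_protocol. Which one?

Premise 8 states O(~vacate_premises) outright.
Premise 2, O(escrow_report -> vacate_premises), contraposes to O(~vacate_premises -> ~escrow_report); with O(~vacate_premises) we get O(~escrow_report).
Premise 3 is O(dim_lights -> escrow_report); contrapositively O(~escrow_report -> ~dim_lights). Since O(~escrow_report) holds, K gives O(~dim_lights).
Premise 6, O(arm_system -> dim_lights), contraposes to O(~dim_lights -> ~arm_system); with O(~dim_lights) we get O(~arm_system).
So O(~arm_system) holds, i.e. arm_system is forbidden. None of the other listed options is forbidden under the premises.

arm_system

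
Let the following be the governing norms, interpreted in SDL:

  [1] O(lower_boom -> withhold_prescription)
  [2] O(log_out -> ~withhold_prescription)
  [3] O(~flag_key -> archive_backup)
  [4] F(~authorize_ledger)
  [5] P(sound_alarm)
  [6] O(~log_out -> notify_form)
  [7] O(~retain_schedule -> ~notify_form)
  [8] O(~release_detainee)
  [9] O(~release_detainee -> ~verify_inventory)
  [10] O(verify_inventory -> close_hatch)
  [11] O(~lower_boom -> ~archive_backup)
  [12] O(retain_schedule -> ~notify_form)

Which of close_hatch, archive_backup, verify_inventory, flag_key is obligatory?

flag_key

Premises 12 and 7 are O(retain_schedule -> ~notify_form) and O(~retain_schedule -> ~notify_form); every ideal world satisfies retain_schedule or ~retain_schedule, so in either case ~notify_form holds — hence O(~notify_form).
The contrapositive of premise 6 (O(~log_out -> notify_form)) is O(~notify_form -> log_out), and O(~notify_form) is already established, so O(log_out).
Premise 2 is O(log_out -> ~withhold_prescription); since O(log_out), deontic closure gives O(~withhold_prescription).
Premise 1, O(lower_boom -> withhold_prescription), contraposes to O(~withhold_prescription -> ~lower_boom); with O(~withhold_prescription) we get O(~lower_boom).
From O(~lower_boom) and premise 11, O(~lower_boom -> ~archive_backup), we obtain O(~archive_backup).
Premise 3 is O(~flag_key -> archive_backup); contrapositively O(~archive_backup -> flag_key). Since O(~archive_backup) holds, K gives O(flag_key).
So O(flag_key) holds — flag_key is obligatory. None of the other listed options is made obligatory by any chain of premises.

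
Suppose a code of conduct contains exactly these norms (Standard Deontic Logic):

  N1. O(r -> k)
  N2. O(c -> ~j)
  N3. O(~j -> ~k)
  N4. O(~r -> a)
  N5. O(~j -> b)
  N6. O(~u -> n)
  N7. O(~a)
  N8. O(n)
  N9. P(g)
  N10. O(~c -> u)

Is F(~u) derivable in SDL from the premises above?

Premise 7 gives O(~a).
Premise 4 is O(~r -> a); contrapositively O(~a -> r). Since O(~a) holds, K gives O(r).
From O(r) and premise 1, O(r -> k), we obtain O(k).
Premise 3 is O(~j -> ~k); contrapositively O(k -> j). Since O(k) holds, K gives O(j).
Premise 2, O(c -> ~j), contraposes to O(j -> ~c); with O(j) we get O(~c).
With premise 10, O(~c -> u), the K-axiom yields O(u).
Premises 5, 6, 8, 9 do not contribute to this derivation.
So O(u) holds, i.e. F(~u). The claim follows.

Yes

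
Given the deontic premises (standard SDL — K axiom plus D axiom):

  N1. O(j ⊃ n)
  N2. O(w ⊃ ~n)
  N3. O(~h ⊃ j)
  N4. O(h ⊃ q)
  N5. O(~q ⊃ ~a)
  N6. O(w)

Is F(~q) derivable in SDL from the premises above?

Premise 6 states O(w) outright.
Premise 2 is O(w ⊃ ~n); since O(w), deontic closure gives O(~n).
Premise 1, O(j ⊃ n), contraposes to O(~n ⊃ ~j); with O(~n) we get O(~j).
Premise 3, O(~h ⊃ j), contraposes to O(~j ⊃ h); with O(~j) we get O(h).
Premise 4 is O(h ⊃ q); since O(h), deontic closure gives O(q).
Premise 5 does not contribute to this derivation.
So O(q) holds, i.e. F(~q). The claim follows.

Yes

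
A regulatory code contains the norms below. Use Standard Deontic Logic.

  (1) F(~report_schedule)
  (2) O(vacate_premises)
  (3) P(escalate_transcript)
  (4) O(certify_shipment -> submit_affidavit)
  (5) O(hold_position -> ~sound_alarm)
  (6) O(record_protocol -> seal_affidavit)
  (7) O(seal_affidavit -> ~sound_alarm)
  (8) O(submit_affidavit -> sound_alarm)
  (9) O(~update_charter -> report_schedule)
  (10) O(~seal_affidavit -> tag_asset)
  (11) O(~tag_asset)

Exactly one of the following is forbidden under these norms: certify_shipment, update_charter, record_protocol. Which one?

certify_shipment

From premise 11 we have O(~tag_asset).
The contrapositive of premise 10 (O(~seal_affidavit -> tag_asset)) is O(~tag_asset -> seal_affidavit), and O(~tag_asset) is already established, so O(seal_affidavit).
Applying K to premise 7 (O(seal_affidavit -> ~sound_alarm)) and O(seal_affidavit) yields O(~sound_alarm).
Premise 8, O(submit_affidavit -> sound_alarm), contraposes to O(~sound_alarm -> ~submit_affidavit); with O(~sound_alarm) we get O(~submit_affidavit).
Premise 4, O(certify_shipment -> submit_affidavit), contraposes to O(~submit_affidavit -> ~certify_shipment); with O(~submit_affidavit) we get O(~certify_shipment).
So O(~certify_shipment) holds, i.e. certify_shipment is forbidden. None of the other listed options is forbidden under the premises.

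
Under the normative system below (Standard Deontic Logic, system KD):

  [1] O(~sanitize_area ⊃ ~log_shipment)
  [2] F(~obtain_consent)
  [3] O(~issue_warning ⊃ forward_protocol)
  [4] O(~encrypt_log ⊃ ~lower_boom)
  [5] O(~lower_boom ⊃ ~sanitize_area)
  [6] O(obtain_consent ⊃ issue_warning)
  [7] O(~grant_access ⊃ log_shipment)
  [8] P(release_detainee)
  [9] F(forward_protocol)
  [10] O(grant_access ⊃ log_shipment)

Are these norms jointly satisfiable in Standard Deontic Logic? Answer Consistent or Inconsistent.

Premise 3 is O(~issue_warning ⊃ forward_protocol), but O(~issue_warning) is not derivable from the premises, so it does not yield O(forward_protocol).
So O(forward_protocol) is not derivable, and the apparent clash with O(~forward_protocol) does not arise.
A world satisfying every obligation exists (e.g. encrypt_log=true, forward_protocol=false, grant_access=false, issue_warning=true, log_shipment=true, lower_boom=true, obtain_consent=true, release_detainee=false, sanitize_area=true); no atom is both obligatory and forbidden, so the set is consistent.

Consistent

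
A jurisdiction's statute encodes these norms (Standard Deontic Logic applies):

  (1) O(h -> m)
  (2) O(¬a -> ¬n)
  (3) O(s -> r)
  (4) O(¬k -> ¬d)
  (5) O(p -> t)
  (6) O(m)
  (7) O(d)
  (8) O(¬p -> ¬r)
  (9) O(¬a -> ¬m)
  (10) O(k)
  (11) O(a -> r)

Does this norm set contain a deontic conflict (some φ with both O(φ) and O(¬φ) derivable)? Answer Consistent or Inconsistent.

Premise 4 is O(¬k -> ¬d), but O(¬k) is not derivable from the premises, so it does not yield O(¬d).
So O(¬d) is not derivable, and the apparent clash with O(d) does not arise.
A world satisfying every obligation exists (e.g. a=true, d=true, h=false, k=true, m=true, n=false, p=true, r=true, s=false, t=true); no atom is both obligatory and forbidden, so the set is consistent.

Consistent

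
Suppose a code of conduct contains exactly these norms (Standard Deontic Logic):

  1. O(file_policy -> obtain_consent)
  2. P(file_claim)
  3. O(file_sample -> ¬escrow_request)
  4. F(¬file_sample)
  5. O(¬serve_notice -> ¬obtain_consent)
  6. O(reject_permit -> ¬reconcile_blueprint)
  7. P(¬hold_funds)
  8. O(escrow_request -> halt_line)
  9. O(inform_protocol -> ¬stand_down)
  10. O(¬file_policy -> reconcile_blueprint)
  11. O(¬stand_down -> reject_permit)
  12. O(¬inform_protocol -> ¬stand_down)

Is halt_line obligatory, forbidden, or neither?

Neither

Premise 8 is O(escrow_request -> halt_line), but O(escrow_request) is not derivable from the premises, so it does not yield O(halt_line).
No premise or chain of K-axiom applications forces O(halt_line), and none forces O(¬halt_line). So halt_line is neither obligatory nor forbidden under these norms.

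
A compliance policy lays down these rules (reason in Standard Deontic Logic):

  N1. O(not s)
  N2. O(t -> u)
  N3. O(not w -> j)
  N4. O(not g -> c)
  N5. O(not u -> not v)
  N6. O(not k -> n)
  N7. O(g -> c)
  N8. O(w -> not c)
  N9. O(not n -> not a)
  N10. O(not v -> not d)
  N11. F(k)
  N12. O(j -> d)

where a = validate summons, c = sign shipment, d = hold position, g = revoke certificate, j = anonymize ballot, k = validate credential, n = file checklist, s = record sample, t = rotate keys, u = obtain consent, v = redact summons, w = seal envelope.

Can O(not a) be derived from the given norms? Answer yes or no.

Premise 9 is O(not n -> not a), but O(not n) is not derivable from the premises, so it does not yield O(not a).
No other premise forces O(not a). An ideal world satisfying every premise can still have not a false, so O(not a) is not derivable.

No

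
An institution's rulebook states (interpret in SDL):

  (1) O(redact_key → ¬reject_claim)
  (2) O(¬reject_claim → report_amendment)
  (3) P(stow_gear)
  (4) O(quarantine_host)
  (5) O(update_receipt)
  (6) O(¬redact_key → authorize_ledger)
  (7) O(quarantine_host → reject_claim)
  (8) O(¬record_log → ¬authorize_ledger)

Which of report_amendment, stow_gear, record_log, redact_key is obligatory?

record_log

Premise 4 states O(quarantine_host) outright.
From O(quarantine_host) and premise 7, O(quarantine_host → reject_claim), we obtain O(reject_claim).
The contrapositive of premise 1 (O(redact_key → ¬reject_claim)) is O(reject_claim → ¬redact_key), and O(reject_claim) is already established, so O(¬redact_key).
Premise 6 is O(¬redact_key → authorize_ledger); since O(¬redact_key), deontic closure gives O(authorize_ledger).
Premise 8 is O(¬record_log → ¬authorize_ledger); contrapositively O(authorize_ledger → record_log). Since O(authorize_ledger) holds, K gives O(record_log).
So O(record_log) holds — record_log is obligatory. None of the other listed options is made obligatory by any chain of premises.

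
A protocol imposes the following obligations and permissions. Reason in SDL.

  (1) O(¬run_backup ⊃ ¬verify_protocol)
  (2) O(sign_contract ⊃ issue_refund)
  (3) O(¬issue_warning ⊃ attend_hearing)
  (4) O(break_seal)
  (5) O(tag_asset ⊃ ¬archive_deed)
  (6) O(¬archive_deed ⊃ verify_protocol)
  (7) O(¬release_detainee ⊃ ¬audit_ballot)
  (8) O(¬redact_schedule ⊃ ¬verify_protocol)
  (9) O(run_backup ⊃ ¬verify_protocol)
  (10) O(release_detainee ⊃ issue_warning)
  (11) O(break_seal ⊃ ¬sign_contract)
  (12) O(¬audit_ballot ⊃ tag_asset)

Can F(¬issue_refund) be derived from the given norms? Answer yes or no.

No

Premise 2 is O(sign_contract ⊃ issue_refund), but O(sign_contract) is not derivable from the premises, so it does not yield O(issue_refund).
No other premise forces O(issue_refund). An ideal world satisfying every premise can still have ¬issue_refund true, so F(¬issue_refund) is not derivable.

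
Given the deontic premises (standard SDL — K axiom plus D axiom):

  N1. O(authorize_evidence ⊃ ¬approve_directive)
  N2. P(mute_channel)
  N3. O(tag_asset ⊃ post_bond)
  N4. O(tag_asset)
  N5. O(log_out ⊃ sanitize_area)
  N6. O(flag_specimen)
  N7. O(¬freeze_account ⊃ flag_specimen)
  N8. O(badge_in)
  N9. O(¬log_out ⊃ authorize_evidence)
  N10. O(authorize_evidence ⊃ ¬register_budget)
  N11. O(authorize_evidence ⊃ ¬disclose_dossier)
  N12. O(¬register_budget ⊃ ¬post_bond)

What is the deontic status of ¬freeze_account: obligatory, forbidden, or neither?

Premise 7 is O(¬freeze_account ⊃ flag_specimen); even if O(flag_specimen) held, inferring O(¬freeze_account) would be affirming the consequent — invalid.
No premise or chain of K-axiom applications forces O(¬freeze_account), and none forces O(freeze_account). So ¬freeze_account is neither obligatory nor forbidden under these norms.

Neither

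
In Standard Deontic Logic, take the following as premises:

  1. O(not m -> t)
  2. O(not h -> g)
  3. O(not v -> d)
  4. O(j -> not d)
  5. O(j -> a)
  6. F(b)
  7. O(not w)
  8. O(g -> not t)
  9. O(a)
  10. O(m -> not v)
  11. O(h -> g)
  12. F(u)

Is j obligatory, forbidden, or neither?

Premises 11 and 2 are O(h -> g) and O(not h -> g); every ideal world satisfies h or not h, so in either case g holds — hence O(g).
Applying K to premise 8 (O(g -> not t)) and O(g) yields O(not t).
The contrapositive of premise 1 (O(not m -> t)) is O(not t -> m), and O(not t) is already established, so O(m).
Premise 10 is O(m -> not v); since O(m), deontic closure gives O(not v).
Premise 3 is O(not v -> d); since O(not v), deontic closure gives O(d).
The contrapositive of premise 4 (O(j -> not d)) is O(d -> not j), and O(d) is already established, so O(not j).
Premises 5, 6, 7, 9, 12 do not contribute to this derivation.
Thus O(not j), which is F(j): j is forbidden.

Forbidden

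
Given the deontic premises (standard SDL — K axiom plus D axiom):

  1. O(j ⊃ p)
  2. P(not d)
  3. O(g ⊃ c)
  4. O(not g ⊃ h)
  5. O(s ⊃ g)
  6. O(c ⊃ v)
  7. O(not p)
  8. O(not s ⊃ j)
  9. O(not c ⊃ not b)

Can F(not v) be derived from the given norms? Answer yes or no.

From premise 7 we have O(not p).
Premise 1, O(j ⊃ p), contraposes to O(not p ⊃ not j); with O(not p) we get O(not j).
The contrapositive of premise 8 (O(not s ⊃ j)) is O(not j ⊃ s), and O(not j) is already established, so O(s).
Applying K to premise 5 (O(s ⊃ g)) and O(s) yields O(g).
From O(g) and premise 3, O(g ⊃ c), we obtain O(c).
From O(c) and premise 6, O(c ⊃ v), we obtain O(v).
Premises 2, 4, 9 do not contribute to this derivation.
So O(v) holds, i.e. F(not v). The claim follows.

Yes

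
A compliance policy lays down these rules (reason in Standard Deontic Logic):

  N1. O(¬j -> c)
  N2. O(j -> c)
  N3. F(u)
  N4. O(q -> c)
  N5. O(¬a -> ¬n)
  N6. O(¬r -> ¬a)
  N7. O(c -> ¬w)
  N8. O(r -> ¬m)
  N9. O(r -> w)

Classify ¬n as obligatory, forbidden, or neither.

Obligatory

Premises 2 and 1 are O(j -> c) and O(¬j -> c); every ideal world satisfies j or ¬j, so in either case c holds — hence O(c).
From O(c) and premise 7, O(c -> ¬w), we obtain O(¬w).
The contrapositive of premise 9 (O(r -> w)) is O(¬w -> ¬r), and O(¬w) is already established, so O(¬r).
Applying K to premise 6 (O(¬r -> ¬a)) and O(¬r) yields O(¬a).
With premise 5, O(¬a -> ¬n), the K-axiom yields O(¬n).
Premises 3, 4, 8 do not contribute to this derivation.
Hence ¬n is obligatory.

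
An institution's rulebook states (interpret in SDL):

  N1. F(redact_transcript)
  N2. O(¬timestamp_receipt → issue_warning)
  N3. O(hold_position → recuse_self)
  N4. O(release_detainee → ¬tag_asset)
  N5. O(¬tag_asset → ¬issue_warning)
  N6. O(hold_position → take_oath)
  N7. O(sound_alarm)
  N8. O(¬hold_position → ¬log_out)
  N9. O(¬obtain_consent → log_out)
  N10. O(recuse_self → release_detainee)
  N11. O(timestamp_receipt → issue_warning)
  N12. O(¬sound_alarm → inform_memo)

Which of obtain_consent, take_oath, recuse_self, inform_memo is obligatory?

obtain_consent

Premises 11 and 2 cover both cases: O(timestamp_receipt → issue_warning) and O(¬timestamp_receipt → issue_warning). Since timestamp_receipt ∨ ¬timestamp_receipt is a tautology, O(issue_warning) follows.
Premise 5, O(¬tag_asset → ¬issue_warning), contraposes to O(issue_warning → tag_asset); with O(issue_warning) we get O(tag_asset).
Premise 4 is O(release_detainee → ¬tag_asset); contrapositively O(tag_asset → ¬release_detainee). Since O(tag_asset) holds, K gives O(¬release_detainee).
Premise 10 is O(recuse_self → release_detainee); contrapositively O(¬release_detainee → ¬recuse_self). Since O(¬release_detainee) holds, K gives O(¬recuse_self).
The contrapositive of premise 3 (O(hold_position → recuse_self)) is O(¬recuse_self → ¬hold_position), and O(¬recuse_self) is already established, so O(¬hold_position).
Applying K to premise 8 (O(¬hold_position → ¬log_out)) and O(¬hold_position) yields O(¬log_out).
The contrapositive of premise 9 (O(¬obtain_consent → log_out)) is O(¬log_out → obtain_consent), and O(¬log_out) is already established, so O(obtain_consent).
So O(obtain_consent) holds — obtain_consent is obligatory. None of the other listed options is made obligatory by any chain of premises.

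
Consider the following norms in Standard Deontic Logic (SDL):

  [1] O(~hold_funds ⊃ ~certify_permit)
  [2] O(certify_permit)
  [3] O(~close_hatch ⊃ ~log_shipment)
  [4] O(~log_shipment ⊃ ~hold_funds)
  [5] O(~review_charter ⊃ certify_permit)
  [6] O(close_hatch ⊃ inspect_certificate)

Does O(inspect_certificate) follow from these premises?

Yes

Premise 2 states O(certify_permit) outright.
Premise 1 is O(~hold_funds ⊃ ~certify_permit); contrapositively O(certify_permit ⊃ hold_funds). Since O(certify_permit) holds, K gives O(hold_funds).
Premise 4 is O(~log_shipment ⊃ ~hold_funds); contrapositively O(hold_funds ⊃ log_shipment). Since O(hold_funds) holds, K gives O(log_shipment).
The contrapositive of premise 3 (O(~close_hatch ⊃ ~log_shipment)) is O(log_shipment ⊃ close_hatch), and O(log_shipment) is already established, so O(close_hatch).
Premise 6 is O(close_hatch ⊃ inspect_certificate); since O(close_hatch), deontic closure gives O(inspect_certificate).
Premise 5 does not contribute to this derivation.
So O(inspect_certificate) follows.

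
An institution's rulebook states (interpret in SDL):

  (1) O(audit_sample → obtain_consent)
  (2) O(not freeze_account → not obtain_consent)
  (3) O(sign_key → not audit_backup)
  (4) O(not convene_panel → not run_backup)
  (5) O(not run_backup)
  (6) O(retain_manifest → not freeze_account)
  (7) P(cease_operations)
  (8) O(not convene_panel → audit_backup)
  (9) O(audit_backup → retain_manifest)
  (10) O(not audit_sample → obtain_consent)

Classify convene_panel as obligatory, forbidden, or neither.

By case analysis on not audit_sample: premise 10 gives O(not audit_sample → obtain_consent) and premise 1 gives O(audit_sample → obtain_consent), so O(obtain_consent) either way.
Premise 2 is O(not freeze_account → not obtain_consent); contrapositively O(obtain_consent → freeze_account). Since O(obtain_consent) holds, K gives O(freeze_account).
The contrapositive of premise 6 (O(retain_manifest → not freeze_account)) is O(freeze_account → not retain_manifest), and O(freeze_account) is already established, so O(not retain_manifest).
The contrapositive of premise 9 (O(audit_backup → retain_manifest)) is O(not retain_manifest → not audit_backup), and O(not retain_manifest) is already established, so O(not audit_backup).
The contrapositive of premise 8 (O(not convene_panel → audit_backup)) is O(not audit_backup → convene_panel), and O(not audit_backup) is already established, so O(convene_panel).
Premises 3, 4, 5, 7 do not contribute to this derivation.
Hence convene_panel is obligatory.

Obligatory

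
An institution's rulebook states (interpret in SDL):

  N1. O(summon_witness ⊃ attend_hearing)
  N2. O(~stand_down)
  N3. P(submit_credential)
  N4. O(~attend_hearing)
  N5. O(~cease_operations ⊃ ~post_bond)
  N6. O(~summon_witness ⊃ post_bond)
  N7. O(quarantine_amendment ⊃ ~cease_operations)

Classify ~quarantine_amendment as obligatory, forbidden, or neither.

Obligatory

From premise 4 we have O(~attend_hearing).
Premise 1, O(summon_witness ⊃ attend_hearing), contraposes to O(~attend_hearing ⊃ ~summon_witness); with O(~attend_hearing) we get O(~summon_witness).
From O(~summon_witness) and premise 6, O(~summon_witness ⊃ post_bond), we obtain O(post_bond).
The contrapositive of premise 5 (O(~cease_operations ⊃ ~post_bond)) is O(post_bond ⊃ cease_operations), and O(post_bond) is already established, so O(cease_operations).
Premise 7, O(quarantine_amendment ⊃ ~cease_operations), contraposes to O(cease_operations ⊃ ~quarantine_amendment); with O(cease_operations) we get O(~quarantine_amendment).
Premises 2, 3 do not contribute to this derivation.
Hence ~quarantine_amendment is obligatory.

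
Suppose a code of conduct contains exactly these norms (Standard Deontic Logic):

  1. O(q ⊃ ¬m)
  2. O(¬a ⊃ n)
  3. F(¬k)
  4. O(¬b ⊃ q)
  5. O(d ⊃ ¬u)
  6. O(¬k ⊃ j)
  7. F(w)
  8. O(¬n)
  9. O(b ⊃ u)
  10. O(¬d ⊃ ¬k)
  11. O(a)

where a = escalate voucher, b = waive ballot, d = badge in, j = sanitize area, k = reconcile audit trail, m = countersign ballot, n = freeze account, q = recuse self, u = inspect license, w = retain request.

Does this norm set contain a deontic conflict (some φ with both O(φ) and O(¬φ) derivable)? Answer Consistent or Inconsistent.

Consistent

Premise 2 is O(¬a ⊃ n), but O(¬a) is not derivable from the premises, so it does not yield O(n).
So O(n) is not derivable, and the apparent clash with O(¬n) does not arise.
A world satisfying every obligation exists (e.g. a=true, b=false, d=true, j=false, k=true, m=false, n=false, q=true, u=false, w=false); no atom is both obligatory and forbidden, so the set is consistent.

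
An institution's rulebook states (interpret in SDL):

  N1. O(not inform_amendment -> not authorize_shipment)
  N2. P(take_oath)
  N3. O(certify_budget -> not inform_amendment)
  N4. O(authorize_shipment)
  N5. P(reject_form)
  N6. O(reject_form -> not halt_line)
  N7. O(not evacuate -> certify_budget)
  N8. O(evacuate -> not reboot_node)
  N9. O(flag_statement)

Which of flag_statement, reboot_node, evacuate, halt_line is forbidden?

Premise 4 states O(authorize_shipment) outright.
Premise 1 is O(not inform_amendment -> not authorize_shipment); contrapositively O(authorize_shipment -> inform_amendment). Since O(authorize_shipment) holds, K gives O(inform_amendment).
Premise 3 is O(certify_budget -> not inform_amendment); contrapositively O(inform_amendment -> not certify_budget). Since O(inform_amendment) holds, K gives O(not certify_budget).
Premise 7, O(not evacuate -> certify_budget), contraposes to O(not certify_budget -> evacuate); with O(not certify_budget) we get O(evacuate).
Applying K to premise 8 (O(evacuate -> not reboot_node)) and O(evacuate) yields O(not reboot_node).
So O(not reboot_node) holds, i.e. reboot_node is forbidden. None of the other listed options is forbidden under the premises.

reboot_node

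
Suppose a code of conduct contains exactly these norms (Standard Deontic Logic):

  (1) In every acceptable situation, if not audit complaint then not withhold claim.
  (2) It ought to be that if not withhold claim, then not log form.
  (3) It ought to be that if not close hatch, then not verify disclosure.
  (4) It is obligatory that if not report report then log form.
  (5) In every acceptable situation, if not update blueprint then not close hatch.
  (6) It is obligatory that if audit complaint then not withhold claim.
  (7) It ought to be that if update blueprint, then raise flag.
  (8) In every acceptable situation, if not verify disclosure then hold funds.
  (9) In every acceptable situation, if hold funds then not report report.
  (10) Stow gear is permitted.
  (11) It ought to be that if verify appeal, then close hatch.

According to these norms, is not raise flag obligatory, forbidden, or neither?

Forbidden

Premises 1 and 6 cover both cases: O(¬audit_complaint → ¬withhold_claim) and O(audit_complaint → ¬withhold_claim). Since ¬audit_complaint ∨ audit_complaint is a tautology, O(¬withhold_claim) follows.
Applying K to premise 2 (O(¬withhold_claim → ¬log_form)) and O(¬withhold_claim) yields O(¬log_form).
The contrapositive of premise 4 (O(¬report_report → log_form)) is O(¬log_form → report_report), and O(¬log_form) is already established, so O(report_report).
The contrapositive of premise 9 (O(hold_funds → ¬report_report)) is O(report_report → ¬hold_funds), and O(report_report) is already established, so O(¬hold_funds).
The contrapositive of premise 8 (O(¬verify_disclosure → hold_funds)) is O(¬hold_funds → verify_disclosure), and O(¬hold_funds) is already established, so O(verify_disclosure).
Premise 3, O(¬close_hatch → ¬verify_disclosure), contraposes to O(verify_disclosure → close_hatch); with O(verify_disclosure) we get O(close_hatch).
Premise 5 is O(¬update_blueprint → ¬close_hatch); contrapositively O(close_hatch → update_blueprint). Since O(close_hatch) holds, K gives O(update_blueprint).
Premise 7 is O(update_blueprint → raise_flag); since O(update_blueprint), deontic closure gives O(raise_flag).
Premises 10, 11 do not contribute to this derivation.
Thus O(raise_flag), which is F(¬raise_flag): ¬raise_flag is forbidden.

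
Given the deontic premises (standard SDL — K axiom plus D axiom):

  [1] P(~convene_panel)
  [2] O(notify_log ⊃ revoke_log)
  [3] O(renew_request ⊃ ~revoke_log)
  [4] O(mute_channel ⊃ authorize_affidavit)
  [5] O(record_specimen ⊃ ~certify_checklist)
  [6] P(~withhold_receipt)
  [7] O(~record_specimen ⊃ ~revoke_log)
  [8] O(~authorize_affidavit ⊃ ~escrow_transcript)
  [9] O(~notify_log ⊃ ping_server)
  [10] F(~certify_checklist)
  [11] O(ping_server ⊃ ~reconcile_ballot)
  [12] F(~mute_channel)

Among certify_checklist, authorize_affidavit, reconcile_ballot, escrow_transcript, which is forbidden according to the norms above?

Premise 10 is F(~certify_checklist), i.e. O(certify_checklist).
Premise 5, O(record_specimen ⊃ ~certify_checklist), contraposes to O(certify_checklist ⊃ ~record_specimen); with O(certify_checklist) we get O(~record_specimen).
From O(~record_specimen) and premise 7, O(~record_specimen ⊃ ~revoke_log), we obtain O(~revoke_log).
The contrapositive of premise 2 (O(notify_log ⊃ revoke_log)) is O(~revoke_log ⊃ ~notify_log), and O(~revoke_log) is already established, so O(~notify_log).
Applying K to premise 9 (O(~notify_log ⊃ ping_server)) and O(~notify_log) yields O(ping_server).
With premise 11, O(ping_server ⊃ ~reconcile_ballot), the K-axiom yields O(~reconcile_ballot).
So O(~reconcile_ballot) holds, i.e. reconcile_ballot is forbidden. None of the other listed options is forbidden under the premises.

reconcile_ballot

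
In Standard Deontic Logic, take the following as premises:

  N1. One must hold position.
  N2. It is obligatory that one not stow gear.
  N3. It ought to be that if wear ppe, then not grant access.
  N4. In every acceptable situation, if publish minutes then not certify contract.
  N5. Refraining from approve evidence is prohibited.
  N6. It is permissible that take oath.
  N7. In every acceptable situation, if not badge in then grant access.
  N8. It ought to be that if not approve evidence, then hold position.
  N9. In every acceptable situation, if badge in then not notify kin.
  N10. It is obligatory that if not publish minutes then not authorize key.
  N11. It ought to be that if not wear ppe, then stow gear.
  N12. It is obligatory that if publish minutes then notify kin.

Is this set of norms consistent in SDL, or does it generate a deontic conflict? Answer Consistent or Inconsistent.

Premise 8 is O(¬approve_evidence → hold_position); even if O(hold_position) held, inferring O(¬approve_evidence) would be affirming the consequent — invalid.
So O(¬approve_evidence) is not derivable, and the apparent clash with O(approve_evidence) does not arise.
A world satisfying every obligation exists (e.g. approve_evidence=true, authorize_key=false, badge_in=true, certify_contract=false, grant_access=false, hold_position=true, notify_kin=false, publish_minutes=false, stow_gear=false, take_oath=false, wear_ppe=true); no atom is both obligatory and forbidden, so the set is consistent.

Consistent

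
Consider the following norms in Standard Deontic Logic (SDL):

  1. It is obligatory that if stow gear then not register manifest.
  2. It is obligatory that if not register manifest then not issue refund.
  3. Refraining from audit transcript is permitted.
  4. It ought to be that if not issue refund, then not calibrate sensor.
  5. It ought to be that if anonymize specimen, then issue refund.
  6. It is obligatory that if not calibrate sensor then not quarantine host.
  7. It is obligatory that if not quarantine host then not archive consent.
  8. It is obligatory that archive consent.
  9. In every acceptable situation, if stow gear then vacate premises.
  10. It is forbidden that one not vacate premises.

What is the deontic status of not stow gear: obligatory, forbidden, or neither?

Premise 8 gives O(archive_consent).
Premise 7 is O(¬quarantine_host → ¬archive_consent); contrapositively O(archive_consent → quarantine_host). Since O(archive_consent) holds, K gives O(quarantine_host).
Premise 6, O(¬calibrate_sensor → ¬quarantine_host), contraposes to O(quarantine_host → calibrate_sensor); with O(quarantine_host) we get O(calibrate_sensor).
Premise 4 is O(¬issue_refund → ¬calibrate_sensor); contrapositively O(calibrate_sensor → issue_refund). Since O(calibrate_sensor) holds, K gives O(issue_refund).
Premise 2 is O(¬register_manifest → ¬issue_refund); contrapositively O(issue_refund → register_manifest). Since O(issue_refund) holds, K gives O(register_manifest).
Premise 1 is O(stow_gear → ¬register_manifest); contrapositively O(register_manifest → ¬stow_gear). Since O(register_manifest) holds, K gives O(¬stow_gear).
Premises 3, 5, 9, 10 do not contribute to this derivation.
Hence ¬stow_gear is obligatory.

Obligatory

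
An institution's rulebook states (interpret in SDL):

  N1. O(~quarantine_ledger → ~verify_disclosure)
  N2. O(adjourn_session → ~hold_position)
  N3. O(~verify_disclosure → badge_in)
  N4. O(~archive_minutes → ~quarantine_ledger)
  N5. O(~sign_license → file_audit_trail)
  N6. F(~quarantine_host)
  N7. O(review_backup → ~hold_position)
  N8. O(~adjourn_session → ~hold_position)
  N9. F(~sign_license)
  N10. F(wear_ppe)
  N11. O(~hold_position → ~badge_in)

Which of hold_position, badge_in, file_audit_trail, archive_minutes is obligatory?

By case analysis on adjourn_session: premise 2 gives O(adjourn_session → ~hold_position) and premise 8 gives O(~adjourn_session → ~hold_position), so O(~hold_position) either way.
Premise 11 is O(~hold_position → ~badge_in); since O(~hold_position), deontic closure gives O(~badge_in).
Premise 3 is O(~verify_disclosure → badge_in); contrapositively O(~badge_in → verify_disclosure). Since O(~badge_in) holds, K gives O(verify_disclosure).
Premise 1, O(~quarantine_ledger → ~verify_disclosure), contraposes to O(verify_disclosure → quarantine_ledger); with O(verify_disclosure) we get O(quarantine_ledger).
Premise 4, O(~archive_minutes → ~quarantine_ledger), contraposes to O(quarantine_ledger → archive_minutes); with O(quarantine_ledger) we get O(archive_minutes).
So O(archive_minutes) holds — archive_minutes is obligatory. None of the other listed options is made obligatory by any chain of premises.

archive_minutes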